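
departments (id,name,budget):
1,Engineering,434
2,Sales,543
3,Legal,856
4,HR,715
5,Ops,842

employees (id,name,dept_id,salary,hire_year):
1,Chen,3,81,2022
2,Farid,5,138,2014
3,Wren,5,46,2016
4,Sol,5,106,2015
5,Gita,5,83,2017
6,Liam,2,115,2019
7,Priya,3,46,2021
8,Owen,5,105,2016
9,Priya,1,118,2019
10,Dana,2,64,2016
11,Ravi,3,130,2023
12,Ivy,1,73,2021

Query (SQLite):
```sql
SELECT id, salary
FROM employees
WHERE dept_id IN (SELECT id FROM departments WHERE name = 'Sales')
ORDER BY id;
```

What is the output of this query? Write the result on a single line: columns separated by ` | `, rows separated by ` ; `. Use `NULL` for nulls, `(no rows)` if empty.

6 | 115 ; 10 | 64

Inner query: departments.id where name = 'Sales'.
Outer: keep employees rows whose dept_id is in that set.
Inner query → {2}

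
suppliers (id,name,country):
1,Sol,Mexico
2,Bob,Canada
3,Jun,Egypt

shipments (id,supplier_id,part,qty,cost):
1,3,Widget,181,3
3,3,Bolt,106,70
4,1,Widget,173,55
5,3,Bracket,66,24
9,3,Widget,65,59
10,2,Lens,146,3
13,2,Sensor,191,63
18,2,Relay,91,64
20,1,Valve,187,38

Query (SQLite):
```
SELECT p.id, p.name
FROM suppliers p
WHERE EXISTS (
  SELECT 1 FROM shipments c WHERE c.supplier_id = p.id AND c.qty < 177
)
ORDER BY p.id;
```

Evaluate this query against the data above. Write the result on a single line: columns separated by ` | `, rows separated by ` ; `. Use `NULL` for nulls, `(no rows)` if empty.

For each suppliers row, check whether any shipments with matching supplier_id has qty < 177.
Keep rows where that is true.

1 | Sol ; 2 | Bob ; 3 | Jun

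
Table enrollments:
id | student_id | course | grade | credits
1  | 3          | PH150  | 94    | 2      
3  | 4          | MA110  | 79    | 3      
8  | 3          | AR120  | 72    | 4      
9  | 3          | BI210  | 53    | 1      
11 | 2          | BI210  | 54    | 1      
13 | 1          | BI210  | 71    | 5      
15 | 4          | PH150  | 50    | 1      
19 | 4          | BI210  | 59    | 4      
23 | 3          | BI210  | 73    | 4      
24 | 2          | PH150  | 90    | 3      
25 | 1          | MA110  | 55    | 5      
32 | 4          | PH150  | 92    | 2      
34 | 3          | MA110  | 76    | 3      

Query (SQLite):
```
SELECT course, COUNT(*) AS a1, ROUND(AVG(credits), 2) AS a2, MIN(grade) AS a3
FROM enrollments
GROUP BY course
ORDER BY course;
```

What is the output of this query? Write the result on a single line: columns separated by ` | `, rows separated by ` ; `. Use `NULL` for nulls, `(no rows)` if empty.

AR120 | 1 | 4 | 72 ; BI210 | 5 | 3 | 53 ; MA110 | 3 | 3.67 | 55 ; PH150 | 4 | 2 | 50

Group enrollments by course.
Per group compute: COUNT(*), ROUND(AVG(credits), 2), MIN(grade).
  AR120: ids {8} → COUNT(*)=1, ROUND(AVG(credits), 2)=4, MIN(grade)=72
  BI210: ids {9, 11, 13, 19, 23} → COUNT(*)=5, ROUND(AVG(credits), 2)=3, MIN(grade)=53
  MA110: ids {3, 25, 34} → COUNT(*)=3, ROUND(AVG(credits), 2)=3.67, MIN(grade)=55
  PH150: ids {1, 15, 24, 32} → COUNT(*)=4, ROUND(AVG(credits), 2)=2, MIN(grade)=50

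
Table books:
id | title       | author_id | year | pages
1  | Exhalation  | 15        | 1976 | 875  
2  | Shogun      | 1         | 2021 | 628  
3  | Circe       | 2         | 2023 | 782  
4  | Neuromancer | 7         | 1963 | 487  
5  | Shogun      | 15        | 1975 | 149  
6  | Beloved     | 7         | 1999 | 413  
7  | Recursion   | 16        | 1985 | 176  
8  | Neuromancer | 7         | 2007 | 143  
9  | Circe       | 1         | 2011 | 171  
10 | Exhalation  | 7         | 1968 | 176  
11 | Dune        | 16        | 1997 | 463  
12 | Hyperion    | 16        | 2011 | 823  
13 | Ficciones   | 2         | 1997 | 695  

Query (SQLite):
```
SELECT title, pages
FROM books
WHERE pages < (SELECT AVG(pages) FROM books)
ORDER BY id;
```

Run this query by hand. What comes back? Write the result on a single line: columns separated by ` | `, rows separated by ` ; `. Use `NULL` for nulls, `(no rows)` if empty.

Scalar subquery: AVG(pages) over all books rows = 460.076923 (≈; comparison uses full precision).
Keep rows where pages < that value.

Shogun | 149 ; Beloved | 413 ; Recursion | 176 ; Neuromancer | 143 ; Circe | 171 ; Exhalation | 176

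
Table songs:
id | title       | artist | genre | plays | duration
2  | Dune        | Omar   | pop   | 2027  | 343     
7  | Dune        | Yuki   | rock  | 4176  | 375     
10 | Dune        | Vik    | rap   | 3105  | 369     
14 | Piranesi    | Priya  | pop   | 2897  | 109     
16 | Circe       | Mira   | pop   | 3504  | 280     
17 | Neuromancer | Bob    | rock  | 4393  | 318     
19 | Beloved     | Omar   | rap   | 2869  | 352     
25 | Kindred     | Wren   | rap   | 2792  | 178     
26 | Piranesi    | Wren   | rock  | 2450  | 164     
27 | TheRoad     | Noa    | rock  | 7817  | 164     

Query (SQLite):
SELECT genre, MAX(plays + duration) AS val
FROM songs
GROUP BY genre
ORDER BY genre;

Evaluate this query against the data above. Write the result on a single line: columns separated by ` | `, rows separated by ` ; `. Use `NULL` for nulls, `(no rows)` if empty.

For each row compute plays + duration.
Group by genre; take MAX of the expression per group.
  pop: ids {2, 14, 16} → MAX(plays + duration)=3784
  rap: ids {10, 19, 25} → MAX(plays + duration)=3474
  rock: ids {7, 17, 26, 27} → MAX(plays + duration)=7981

pop | 3784 ; rap | 3474 ; rock | 7981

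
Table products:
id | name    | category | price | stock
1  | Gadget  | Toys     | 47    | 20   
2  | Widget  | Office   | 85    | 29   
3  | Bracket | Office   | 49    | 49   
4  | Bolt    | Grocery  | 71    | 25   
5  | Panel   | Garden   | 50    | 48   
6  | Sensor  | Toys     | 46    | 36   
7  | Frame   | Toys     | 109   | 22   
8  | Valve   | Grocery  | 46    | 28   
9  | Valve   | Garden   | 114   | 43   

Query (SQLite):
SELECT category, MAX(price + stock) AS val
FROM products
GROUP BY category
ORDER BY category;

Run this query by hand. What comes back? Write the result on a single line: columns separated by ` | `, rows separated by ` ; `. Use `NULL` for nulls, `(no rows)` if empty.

For each row compute price + stock.
Group by category; take MAX of the expression per group.
  Garden: ids {5, 9} → MAX(price + stock)=157
  Grocery: ids {4, 8} → MAX(price + stock)=96
  Office: ids {2, 3} → MAX(price + stock)=114
  Toys: ids {1, 6, 7} → MAX(price + stock)=131

Garden | 157 ; Grocery | 96 ; Office | 114 ; Toys | 131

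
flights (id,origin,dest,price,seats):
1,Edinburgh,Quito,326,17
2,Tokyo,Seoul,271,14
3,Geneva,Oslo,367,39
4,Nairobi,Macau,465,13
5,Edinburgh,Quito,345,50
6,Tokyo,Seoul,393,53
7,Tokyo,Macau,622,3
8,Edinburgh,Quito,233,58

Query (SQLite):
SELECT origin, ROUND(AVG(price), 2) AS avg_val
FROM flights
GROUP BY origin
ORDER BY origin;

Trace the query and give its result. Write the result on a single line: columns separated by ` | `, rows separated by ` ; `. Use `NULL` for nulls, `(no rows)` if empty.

Partition flights by origin; compute ROUND(AVG(price), 2) within each group.
  Edinburgh: ids {1, 5, 8} → ROUND(AVG(price), 2)=301.33
  Geneva: ids {3} → ROUND(AVG(price), 2)=367
  Nairobi: ids {4} → ROUND(AVG(price), 2)=465
  Tokyo: ids {2, 6, 7} → ROUND(AVG(price), 2)=428.67

Edinburgh | 301.33 ; Geneva | 367 ; Nairobi | 465 ; Tokyo | 428.67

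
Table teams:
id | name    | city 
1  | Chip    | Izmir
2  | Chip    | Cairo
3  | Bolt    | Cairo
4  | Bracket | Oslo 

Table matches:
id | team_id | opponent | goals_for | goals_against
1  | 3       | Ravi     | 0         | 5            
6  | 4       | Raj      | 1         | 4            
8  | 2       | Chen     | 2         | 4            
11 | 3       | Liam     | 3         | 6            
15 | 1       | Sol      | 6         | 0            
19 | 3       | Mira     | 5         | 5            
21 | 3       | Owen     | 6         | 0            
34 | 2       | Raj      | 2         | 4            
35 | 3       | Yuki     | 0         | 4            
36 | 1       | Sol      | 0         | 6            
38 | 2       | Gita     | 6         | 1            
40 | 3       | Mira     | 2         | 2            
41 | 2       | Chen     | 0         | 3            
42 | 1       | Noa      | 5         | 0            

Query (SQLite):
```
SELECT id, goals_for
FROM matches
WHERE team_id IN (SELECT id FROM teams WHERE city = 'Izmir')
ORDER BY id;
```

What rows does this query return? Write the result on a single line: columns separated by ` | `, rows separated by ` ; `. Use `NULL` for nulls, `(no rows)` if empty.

15 | 6 ; 36 | 0 ; 42 | 5

Inner query: teams.id where city = 'Izmir'.
Outer: keep matches rows whose team_id is in that set.
Inner query → {1}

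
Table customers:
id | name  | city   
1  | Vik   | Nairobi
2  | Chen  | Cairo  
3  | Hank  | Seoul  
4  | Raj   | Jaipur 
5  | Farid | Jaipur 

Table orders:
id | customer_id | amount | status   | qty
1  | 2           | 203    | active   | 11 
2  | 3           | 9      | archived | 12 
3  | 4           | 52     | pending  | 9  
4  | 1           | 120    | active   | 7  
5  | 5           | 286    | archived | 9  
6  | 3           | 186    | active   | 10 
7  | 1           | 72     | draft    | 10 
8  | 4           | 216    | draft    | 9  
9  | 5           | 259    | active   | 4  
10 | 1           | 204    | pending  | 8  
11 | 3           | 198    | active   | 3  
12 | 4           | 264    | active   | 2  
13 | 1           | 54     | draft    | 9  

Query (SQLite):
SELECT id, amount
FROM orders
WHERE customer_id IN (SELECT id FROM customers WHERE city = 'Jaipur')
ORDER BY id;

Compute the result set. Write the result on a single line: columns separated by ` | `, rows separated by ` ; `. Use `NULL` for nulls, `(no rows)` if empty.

Inner query: customers.id where city = 'Jaipur'.
Outer: keep orders rows whose customer_id is in that set.
Inner query → {4, 5}

3 | 52 ; 5 | 286 ; 8 | 216 ; 9 | 259 ; 12 | 264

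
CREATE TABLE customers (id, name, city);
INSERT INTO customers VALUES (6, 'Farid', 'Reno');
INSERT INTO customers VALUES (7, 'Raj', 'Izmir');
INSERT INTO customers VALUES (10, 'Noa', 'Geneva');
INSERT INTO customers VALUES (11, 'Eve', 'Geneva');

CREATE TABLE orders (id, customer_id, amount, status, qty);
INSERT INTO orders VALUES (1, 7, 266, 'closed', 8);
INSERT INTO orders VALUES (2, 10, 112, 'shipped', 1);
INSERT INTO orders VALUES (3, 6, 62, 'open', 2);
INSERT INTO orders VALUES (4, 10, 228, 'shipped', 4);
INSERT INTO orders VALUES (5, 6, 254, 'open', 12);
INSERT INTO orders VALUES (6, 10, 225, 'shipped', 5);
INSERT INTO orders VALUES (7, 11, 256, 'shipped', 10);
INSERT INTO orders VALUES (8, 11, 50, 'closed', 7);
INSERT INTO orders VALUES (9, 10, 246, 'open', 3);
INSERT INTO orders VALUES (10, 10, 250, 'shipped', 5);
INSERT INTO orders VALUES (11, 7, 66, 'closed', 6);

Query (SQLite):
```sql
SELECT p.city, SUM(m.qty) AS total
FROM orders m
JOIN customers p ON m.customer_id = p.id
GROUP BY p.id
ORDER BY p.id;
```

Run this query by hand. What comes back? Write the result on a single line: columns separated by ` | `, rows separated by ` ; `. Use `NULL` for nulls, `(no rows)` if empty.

Reno | 14 ; Izmir | 14 ; Geneva | 18 ; Geneva | 17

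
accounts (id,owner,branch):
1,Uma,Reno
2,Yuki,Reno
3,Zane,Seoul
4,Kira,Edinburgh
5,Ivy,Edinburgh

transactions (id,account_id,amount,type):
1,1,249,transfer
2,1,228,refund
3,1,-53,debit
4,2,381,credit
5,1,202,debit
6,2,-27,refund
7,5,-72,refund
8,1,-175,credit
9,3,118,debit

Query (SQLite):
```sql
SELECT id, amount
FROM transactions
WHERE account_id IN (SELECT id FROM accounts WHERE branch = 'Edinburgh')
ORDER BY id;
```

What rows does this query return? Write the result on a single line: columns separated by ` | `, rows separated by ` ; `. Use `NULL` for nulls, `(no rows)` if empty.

7 | -72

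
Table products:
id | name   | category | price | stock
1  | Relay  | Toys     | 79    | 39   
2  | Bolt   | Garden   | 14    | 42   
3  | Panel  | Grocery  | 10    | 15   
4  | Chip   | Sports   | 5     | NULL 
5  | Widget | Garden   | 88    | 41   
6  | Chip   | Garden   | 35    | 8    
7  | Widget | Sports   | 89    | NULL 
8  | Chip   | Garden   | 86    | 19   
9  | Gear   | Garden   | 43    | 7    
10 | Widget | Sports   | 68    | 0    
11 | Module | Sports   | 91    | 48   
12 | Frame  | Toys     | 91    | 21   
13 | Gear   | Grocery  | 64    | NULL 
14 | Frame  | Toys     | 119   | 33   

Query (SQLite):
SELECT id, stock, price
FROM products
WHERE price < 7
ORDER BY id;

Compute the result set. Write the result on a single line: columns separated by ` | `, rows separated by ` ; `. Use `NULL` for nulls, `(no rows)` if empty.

price < 7: ids {4}

4 | NULL | 5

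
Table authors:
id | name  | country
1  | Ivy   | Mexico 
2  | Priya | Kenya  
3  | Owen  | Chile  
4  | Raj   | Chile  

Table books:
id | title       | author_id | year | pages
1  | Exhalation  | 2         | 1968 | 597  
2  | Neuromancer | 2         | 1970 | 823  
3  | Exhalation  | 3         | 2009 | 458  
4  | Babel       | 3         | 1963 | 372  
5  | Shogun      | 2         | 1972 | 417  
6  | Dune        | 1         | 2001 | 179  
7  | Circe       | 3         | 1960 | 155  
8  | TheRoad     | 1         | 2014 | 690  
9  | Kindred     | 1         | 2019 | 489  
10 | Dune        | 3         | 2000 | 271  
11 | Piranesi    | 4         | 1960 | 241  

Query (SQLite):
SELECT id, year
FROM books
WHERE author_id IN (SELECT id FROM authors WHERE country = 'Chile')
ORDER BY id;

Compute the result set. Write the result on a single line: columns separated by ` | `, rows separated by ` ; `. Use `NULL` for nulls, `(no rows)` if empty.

Inner query: authors.id where country = 'Chile'.
Outer: keep books rows whose author_id is in that set.
Inner query → {3, 4}

3 | 2009 ; 4 | 1963 ; 7 | 1960 ; 10 | 2000 ; 11 | 1960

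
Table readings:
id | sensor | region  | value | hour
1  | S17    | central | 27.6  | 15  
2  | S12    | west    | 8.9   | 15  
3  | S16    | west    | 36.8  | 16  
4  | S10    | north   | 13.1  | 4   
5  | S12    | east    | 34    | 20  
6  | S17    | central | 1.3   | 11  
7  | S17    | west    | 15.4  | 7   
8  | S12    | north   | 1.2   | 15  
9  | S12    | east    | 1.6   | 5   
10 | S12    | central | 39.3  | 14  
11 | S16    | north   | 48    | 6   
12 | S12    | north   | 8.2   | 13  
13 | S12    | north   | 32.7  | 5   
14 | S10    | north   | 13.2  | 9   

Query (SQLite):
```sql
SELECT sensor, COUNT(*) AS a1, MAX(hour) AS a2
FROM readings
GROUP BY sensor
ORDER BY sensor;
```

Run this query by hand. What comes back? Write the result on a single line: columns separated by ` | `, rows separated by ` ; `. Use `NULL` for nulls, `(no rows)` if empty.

S10 | 2 | 9 ; S12 | 7 | 20 ; S16 | 2 | 16 ; S17 | 3 | 15

Group readings by sensor.
Per group compute: COUNT(*), MAX(hour).
  S10: ids {4, 14} → COUNT(*)=2, MAX(hour)=9
  S12: ids {2, 5, 8, 9, 10, 12, 13} → COUNT(*)=7, MAX(hour)=20
  S16: ids {3, 11} → COUNT(*)=2, MAX(hour)=16
  S17: ids {1, 6, 7} → COUNT(*)=3, MAX(hour)=15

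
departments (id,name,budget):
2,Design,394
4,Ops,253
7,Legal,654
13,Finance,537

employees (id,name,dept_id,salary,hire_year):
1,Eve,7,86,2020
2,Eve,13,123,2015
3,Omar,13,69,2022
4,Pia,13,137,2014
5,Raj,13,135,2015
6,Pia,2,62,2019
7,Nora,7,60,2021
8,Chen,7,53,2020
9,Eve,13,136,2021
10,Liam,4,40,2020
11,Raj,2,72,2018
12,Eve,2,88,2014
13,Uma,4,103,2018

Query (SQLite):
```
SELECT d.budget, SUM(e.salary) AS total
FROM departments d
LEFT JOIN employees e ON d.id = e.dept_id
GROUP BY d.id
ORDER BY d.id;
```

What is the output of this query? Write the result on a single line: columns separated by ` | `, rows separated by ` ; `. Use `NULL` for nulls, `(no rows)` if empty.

LEFT JOIN keeps every departments row; unmatched ones get NULL for employees columns.
Group by departments.id and compute SUM(e.salary). SUM over an all-NULL group is NULL.
  2: ids {6, 11, 12} → SUM(e.salary)=222
  4: ids {10, 13} → SUM(e.salary)=143
  7: ids {1, 7, 8} → SUM(e.salary)=199
  13: ids {2, 3, 4, 5, 9} → SUM(e.salary)=600

394 | 222 ; 253 | 143 ; 654 | 199 ; 537 | 600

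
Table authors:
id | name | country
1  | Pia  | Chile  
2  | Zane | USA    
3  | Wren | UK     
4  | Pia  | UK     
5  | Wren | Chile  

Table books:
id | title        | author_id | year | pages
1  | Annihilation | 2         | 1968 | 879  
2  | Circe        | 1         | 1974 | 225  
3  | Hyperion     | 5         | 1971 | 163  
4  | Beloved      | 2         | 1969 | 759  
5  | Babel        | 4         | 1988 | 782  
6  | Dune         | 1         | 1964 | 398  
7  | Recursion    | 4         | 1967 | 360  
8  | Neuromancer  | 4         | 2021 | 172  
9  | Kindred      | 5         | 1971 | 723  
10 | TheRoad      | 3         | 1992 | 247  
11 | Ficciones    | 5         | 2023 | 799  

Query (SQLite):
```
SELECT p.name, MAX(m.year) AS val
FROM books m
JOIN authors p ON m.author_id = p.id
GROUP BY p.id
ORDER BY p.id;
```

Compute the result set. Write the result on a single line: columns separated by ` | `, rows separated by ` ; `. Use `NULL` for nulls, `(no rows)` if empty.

Pia | 1974 ; Zane | 1969 ; Wren | 1992 ; Pia | 2021 ; Wren | 2023

Join each books row to its authors via author_id.
Group joined rows by authors.id; compute MAX(m.year) per group.
  1: ids {2, 6} → MAX(m.year)=1974
  2: ids {1, 4} → MAX(m.year)=1969
  3: ids {10} → MAX(m.year)=1992
  4: ids {5, 7, 8} → MAX(m.year)=2021
  5: ids {3, 9, 11} → MAX(m.year)=2023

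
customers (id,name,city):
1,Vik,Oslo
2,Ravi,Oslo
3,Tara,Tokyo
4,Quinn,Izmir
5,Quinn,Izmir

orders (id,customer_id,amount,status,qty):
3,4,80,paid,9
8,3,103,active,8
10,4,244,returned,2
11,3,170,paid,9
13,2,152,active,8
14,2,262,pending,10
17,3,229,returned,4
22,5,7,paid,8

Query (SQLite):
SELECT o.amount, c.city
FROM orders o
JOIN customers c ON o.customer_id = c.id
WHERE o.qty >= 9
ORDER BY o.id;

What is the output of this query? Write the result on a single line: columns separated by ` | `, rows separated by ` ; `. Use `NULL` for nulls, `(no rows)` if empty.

80 | Izmir ; 170 | Tokyo ; 262 | Oslo

Each orders row matches the customers row where customer_id = customers.id.
Then keep rows with o.qty >= 9.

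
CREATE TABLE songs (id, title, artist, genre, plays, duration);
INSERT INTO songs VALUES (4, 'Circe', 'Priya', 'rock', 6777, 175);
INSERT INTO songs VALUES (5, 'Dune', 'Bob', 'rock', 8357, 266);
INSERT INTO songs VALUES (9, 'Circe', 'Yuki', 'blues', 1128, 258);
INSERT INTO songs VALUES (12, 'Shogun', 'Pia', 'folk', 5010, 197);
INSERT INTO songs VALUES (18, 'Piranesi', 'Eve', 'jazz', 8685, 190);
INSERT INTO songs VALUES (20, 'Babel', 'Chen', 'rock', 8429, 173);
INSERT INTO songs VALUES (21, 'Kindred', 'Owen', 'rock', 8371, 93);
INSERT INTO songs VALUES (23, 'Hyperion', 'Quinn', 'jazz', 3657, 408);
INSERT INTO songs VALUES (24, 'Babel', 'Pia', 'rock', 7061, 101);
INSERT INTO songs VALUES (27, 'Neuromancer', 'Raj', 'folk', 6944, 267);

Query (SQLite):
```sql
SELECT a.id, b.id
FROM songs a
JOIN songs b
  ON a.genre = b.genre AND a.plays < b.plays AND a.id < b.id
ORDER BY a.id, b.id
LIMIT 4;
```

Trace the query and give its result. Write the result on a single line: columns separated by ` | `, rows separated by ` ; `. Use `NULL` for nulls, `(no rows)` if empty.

4 | 5 ; 4 | 20 ; 4 | 21 ; 4 | 24

Pairs (a,b) with same genre, a.plays < b.plays, a.id < b.id.
genre groups: blues:{9} folk:{12,27} jazz:{18,23} rock:{4,5,20,21,24}
Ordered by (a.id, b.id); first 4.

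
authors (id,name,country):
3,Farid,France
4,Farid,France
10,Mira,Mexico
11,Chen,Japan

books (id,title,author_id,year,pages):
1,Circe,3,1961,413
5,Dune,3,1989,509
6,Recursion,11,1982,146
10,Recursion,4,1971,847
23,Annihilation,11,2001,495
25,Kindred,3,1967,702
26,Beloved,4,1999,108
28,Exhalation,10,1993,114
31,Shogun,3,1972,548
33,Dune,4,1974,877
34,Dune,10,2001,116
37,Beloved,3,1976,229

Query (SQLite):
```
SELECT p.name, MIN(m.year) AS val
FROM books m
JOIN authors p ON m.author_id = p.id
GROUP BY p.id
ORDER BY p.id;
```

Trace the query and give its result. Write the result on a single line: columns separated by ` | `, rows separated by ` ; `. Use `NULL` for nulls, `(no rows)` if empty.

Farid | 1961 ; Farid | 1971 ; Mira | 1993 ; Chen | 1982

Join each books row to its authors via author_id.
Group joined rows by authors.id; compute MIN(m.year) per group.
  3: ids {1, 5, 25, 31, 37} → MIN(m.year)=1961
  4: ids {10, 26, 33} → MIN(m.year)=1971
  10: ids {28, 34} → MIN(m.year)=1993
  11: ids {6, 23} → MIN(m.year)=1982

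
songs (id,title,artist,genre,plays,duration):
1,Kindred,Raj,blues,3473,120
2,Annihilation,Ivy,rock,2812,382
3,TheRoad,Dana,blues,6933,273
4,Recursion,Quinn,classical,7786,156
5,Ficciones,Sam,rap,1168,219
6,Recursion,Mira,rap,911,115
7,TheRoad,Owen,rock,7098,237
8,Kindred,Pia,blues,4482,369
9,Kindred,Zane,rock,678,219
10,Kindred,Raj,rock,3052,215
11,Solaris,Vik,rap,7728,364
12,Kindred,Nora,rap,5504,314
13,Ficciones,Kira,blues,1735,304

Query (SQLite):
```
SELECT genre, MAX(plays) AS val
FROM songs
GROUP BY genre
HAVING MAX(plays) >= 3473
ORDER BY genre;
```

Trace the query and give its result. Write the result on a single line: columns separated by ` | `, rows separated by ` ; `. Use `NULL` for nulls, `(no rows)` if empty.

Partition songs by genre; compute MAX(plays) within each group.
HAVING: keep groups where MAX(plays) >= 3473.
  blues: ids {1, 3, 8, 13} → MAX(plays)=6933
  classical: ids {4} → MAX(plays)=7786
  rap: ids {5, 6, 11, 12} → MAX(plays)=7728
  rock: ids {2, 7, 9, 10} → MAX(plays)=7098

blues | 6933 ; classical | 7786 ; rap | 7728 ; rock | 7098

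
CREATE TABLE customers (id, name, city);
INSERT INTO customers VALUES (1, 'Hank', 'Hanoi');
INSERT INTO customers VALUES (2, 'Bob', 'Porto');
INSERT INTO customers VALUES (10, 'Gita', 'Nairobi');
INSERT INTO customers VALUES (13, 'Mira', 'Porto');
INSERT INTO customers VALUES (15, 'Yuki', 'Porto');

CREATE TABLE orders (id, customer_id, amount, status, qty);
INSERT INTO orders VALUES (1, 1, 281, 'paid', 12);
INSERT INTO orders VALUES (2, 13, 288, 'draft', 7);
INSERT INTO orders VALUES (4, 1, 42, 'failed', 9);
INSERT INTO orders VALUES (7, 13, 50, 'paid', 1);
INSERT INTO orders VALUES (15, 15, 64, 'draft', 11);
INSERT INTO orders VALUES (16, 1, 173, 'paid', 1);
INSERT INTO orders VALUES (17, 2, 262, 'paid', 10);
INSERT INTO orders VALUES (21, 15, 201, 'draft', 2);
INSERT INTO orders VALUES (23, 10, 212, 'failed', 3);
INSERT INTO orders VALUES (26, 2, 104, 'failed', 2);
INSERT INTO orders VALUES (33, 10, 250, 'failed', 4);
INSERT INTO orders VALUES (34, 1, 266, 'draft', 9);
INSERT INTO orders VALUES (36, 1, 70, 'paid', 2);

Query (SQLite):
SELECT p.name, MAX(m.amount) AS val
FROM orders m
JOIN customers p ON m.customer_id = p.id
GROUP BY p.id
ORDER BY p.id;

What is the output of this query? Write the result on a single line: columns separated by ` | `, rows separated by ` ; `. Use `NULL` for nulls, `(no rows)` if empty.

Hank | 281 ; Bob | 262 ; Gita | 250 ; Mira | 288 ; Yuki | 201

Join each orders row to its customers via customer_id.
Group joined rows by customers.id; compute MAX(m.amount) per group.
  1: ids {1, 4, 16, 34, 36} → MAX(m.amount)=281
  2: ids {17, 26} → MAX(m.amount)=262
  10: ids {23, 33} → MAX(m.amount)=250
  13: ids {2, 7} → MAX(m.amount)=288
  15: ids {15, 21} → MAX(m.amount)=201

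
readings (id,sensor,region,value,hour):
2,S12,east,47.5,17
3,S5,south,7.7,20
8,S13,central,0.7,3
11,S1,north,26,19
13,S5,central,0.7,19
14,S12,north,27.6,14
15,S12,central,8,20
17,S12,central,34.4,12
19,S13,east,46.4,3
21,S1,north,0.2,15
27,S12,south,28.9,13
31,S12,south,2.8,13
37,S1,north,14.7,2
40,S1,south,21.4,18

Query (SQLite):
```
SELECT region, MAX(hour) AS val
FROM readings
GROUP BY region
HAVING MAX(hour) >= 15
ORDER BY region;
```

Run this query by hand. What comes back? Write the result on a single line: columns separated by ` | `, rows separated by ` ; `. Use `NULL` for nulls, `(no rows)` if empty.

Partition readings by region; compute MAX(hour) within each group.
HAVING: keep groups where MAX(hour) >= 15.
  central: ids {8, 13, 15, 17} → MAX(hour)=20
  east: ids {2, 19} → MAX(hour)=17
  north: ids {11, 14, 21, 37} → MAX(hour)=19
  south: ids {3, 27, 31, 40} → MAX(hour)=20

central | 20 ; east | 17 ; north | 19 ; south | 20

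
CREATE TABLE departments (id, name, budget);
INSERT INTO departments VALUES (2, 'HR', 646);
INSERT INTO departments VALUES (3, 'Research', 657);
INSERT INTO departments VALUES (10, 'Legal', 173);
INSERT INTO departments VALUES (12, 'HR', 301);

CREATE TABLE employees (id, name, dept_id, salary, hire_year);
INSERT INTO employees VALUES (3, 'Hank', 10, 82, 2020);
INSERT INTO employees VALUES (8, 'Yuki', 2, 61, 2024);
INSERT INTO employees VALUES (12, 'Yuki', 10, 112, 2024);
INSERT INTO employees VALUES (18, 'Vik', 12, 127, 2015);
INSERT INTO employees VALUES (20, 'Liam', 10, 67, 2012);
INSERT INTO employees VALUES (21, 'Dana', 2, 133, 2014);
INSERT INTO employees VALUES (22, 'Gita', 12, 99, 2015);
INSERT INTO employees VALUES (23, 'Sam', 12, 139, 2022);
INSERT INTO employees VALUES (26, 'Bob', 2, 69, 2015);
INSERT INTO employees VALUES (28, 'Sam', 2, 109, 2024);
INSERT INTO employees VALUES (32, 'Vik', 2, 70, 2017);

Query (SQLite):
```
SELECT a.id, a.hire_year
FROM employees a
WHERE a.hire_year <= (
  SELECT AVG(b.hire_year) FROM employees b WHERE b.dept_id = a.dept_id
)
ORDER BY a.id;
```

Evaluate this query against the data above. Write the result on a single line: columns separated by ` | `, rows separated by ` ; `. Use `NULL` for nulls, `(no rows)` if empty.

18 | 2015 ; 20 | 2012 ; 21 | 2014 ; 22 | 2015 ; 26 | 2015 ; 32 | 2017

For each employees row a, compute AVG(hire_year) over rows sharing a.dept_id.
Keep row a if a.hire_year <= that per-group AVG.
  dept_id=2: AVG(hire_year) = 2018.8
  dept_id=10: AVG(hire_year) = 2018.666667
  dept_id=12: AVG(hire_year) = 2017.333333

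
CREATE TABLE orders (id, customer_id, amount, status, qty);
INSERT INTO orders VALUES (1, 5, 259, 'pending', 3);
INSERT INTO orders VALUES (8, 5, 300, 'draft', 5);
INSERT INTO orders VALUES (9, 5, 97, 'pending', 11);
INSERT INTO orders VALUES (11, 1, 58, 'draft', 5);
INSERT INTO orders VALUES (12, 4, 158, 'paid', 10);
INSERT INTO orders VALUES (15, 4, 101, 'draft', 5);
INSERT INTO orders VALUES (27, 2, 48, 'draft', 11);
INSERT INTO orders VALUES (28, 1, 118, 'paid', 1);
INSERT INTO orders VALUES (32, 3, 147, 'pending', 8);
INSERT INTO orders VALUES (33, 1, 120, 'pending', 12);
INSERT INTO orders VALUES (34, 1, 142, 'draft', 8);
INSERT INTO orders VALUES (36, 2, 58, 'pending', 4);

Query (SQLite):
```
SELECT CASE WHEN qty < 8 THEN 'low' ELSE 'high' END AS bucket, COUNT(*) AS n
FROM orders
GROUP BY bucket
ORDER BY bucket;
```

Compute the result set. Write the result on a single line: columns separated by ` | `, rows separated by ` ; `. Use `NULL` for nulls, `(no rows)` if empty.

high | 6 ; low | 6

Bucket rows by qty < 8 → 'low' else 'high'; count each bucket.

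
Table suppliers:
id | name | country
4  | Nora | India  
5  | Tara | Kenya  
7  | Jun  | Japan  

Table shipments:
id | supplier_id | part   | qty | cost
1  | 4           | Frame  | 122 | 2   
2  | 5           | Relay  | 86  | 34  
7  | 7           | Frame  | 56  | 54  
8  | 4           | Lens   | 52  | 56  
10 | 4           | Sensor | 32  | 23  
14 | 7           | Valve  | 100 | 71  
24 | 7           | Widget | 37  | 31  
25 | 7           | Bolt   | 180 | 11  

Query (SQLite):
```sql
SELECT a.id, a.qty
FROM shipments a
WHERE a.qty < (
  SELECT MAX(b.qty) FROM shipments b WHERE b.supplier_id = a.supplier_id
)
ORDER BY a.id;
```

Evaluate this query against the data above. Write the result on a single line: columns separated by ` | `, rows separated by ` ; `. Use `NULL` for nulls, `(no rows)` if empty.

For each shipments row a, compute MAX(qty) over rows sharing a.supplier_id.
Keep row a if a.qty < that per-group MAX.
  supplier_id=4: MAX(qty) = 122
  supplier_id=5: MAX(qty) = 86
  supplier_id=7: MAX(qty) = 180

7 | 56 ; 8 | 52 ; 10 | 32 ; 14 | 100 ; 24 | 37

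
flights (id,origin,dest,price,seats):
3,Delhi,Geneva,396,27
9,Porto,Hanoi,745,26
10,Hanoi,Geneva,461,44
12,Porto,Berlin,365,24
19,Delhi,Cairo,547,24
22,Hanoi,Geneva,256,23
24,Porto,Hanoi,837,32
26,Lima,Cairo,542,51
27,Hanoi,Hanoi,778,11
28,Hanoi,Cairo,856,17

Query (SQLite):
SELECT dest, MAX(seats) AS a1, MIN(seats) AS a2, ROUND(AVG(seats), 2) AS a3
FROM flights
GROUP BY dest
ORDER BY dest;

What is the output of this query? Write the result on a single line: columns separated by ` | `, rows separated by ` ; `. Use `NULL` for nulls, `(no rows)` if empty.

Group flights by dest.
Per group compute: MAX(seats), MIN(seats), ROUND(AVG(seats), 2).
  Berlin: ids {12} → MAX(seats)=24, MIN(seats)=24, ROUND(AVG(seats), 2)=24
  Cairo: ids {19, 26, 28} → MAX(seats)=51, MIN(seats)=17, ROUND(AVG(seats), 2)=30.67
  Geneva: ids {3, 10, 22} → MAX(seats)=44, MIN(seats)=23, ROUND(AVG(seats), 2)=31.33
  Hanoi: ids {9, 24, 27} → MAX(seats)=32, MIN(seats)=11, ROUND(AVG(seats), 2)=23

Berlin | 24 | 24 | 24 ; Cairo | 51 | 17 | 30.67 ; Geneva | 44 | 23 | 31.33 ; Hanoi | 32 | 11 | 23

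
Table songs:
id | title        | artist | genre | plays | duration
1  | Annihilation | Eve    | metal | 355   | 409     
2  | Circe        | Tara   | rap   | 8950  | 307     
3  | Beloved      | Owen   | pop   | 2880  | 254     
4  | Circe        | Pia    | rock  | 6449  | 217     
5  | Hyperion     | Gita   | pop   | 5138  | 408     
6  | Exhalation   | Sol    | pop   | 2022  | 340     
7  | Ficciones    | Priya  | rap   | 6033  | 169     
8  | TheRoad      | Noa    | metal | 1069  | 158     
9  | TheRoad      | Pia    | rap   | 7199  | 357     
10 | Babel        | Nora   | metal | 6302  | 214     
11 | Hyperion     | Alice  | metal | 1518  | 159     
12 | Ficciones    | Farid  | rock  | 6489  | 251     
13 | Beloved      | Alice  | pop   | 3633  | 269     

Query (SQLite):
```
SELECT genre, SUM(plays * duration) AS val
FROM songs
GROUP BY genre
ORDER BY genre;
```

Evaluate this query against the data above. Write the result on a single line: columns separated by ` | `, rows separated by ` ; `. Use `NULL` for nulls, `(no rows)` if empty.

For each row compute plays * duration.
Group by genre; take SUM of the expression per group.
  metal: ids {1, 8, 10, 11} → SUM(plays * duration)=1904087
  pop: ids {3, 5, 6, 13} → SUM(plays * duration)=4492581
  rap: ids {2, 7, 9} → SUM(plays * duration)=6337270
  rock: ids {4, 12} → SUM(plays * duration)=3028172

metal | 1904087 ; pop | 4492581 ; rap | 6337270 ; rock | 3028172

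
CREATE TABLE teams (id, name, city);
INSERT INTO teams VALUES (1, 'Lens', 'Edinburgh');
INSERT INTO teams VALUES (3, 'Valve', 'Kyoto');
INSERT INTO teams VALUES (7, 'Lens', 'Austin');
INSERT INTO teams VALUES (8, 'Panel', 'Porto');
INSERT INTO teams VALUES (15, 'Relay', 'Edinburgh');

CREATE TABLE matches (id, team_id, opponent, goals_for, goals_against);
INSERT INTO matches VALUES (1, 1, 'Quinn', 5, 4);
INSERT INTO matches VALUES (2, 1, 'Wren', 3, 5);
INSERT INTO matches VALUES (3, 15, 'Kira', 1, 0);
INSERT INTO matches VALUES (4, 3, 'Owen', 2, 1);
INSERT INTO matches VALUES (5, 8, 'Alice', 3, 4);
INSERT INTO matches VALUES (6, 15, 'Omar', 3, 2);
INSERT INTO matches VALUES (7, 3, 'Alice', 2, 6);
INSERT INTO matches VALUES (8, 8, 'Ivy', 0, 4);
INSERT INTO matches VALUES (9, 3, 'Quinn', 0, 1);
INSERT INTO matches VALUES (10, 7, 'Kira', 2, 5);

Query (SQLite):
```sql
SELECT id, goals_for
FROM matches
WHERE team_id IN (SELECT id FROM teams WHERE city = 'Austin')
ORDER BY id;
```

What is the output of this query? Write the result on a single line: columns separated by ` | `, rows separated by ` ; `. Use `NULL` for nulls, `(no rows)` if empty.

10 | 2

Inner query: teams.id where city = 'Austin'.
Outer: keep matches rows whose team_id is in that set.
Inner query → {7}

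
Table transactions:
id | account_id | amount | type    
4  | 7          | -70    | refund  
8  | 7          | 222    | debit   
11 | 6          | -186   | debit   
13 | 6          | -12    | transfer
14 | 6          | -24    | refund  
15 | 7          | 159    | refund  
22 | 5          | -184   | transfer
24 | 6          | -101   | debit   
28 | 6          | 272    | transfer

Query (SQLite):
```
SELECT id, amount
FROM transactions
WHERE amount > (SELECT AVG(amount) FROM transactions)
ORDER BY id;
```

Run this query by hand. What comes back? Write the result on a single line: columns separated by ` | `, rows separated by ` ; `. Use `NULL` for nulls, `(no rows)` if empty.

Scalar subquery: AVG(amount) over all transactions rows = 8.444444 (≈; comparison uses full precision).
Keep rows where amount > that value.

8 | 222 ; 15 | 159 ; 28 | 272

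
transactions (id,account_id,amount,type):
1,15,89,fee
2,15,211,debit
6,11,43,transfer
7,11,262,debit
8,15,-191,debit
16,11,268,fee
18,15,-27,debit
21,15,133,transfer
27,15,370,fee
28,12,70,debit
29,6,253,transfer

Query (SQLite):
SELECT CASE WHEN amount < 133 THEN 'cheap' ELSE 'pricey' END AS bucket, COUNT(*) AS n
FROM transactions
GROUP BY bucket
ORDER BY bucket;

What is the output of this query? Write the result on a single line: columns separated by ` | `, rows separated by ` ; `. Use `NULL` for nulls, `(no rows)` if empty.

cheap | 5 ; pricey | 6

Bucket rows by amount < 133 → 'cheap' else 'pricey'; count each bucket.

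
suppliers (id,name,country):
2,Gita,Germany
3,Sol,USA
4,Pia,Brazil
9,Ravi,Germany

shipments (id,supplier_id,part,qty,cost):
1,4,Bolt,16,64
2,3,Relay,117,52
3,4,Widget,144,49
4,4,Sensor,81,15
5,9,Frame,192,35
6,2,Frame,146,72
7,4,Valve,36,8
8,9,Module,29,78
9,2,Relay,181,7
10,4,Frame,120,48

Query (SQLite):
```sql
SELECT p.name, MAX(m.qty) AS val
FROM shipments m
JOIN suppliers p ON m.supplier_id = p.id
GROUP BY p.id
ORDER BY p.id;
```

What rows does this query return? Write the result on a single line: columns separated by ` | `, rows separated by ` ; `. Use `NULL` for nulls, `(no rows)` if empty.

Gita | 181 ; Sol | 117 ; Pia | 144 ; Ravi | 192

Join each shipments row to its suppliers via supplier_id.
Group joined rows by suppliers.id; compute MAX(m.qty) per group.
  2: ids {6, 9} → MAX(m.qty)=181
  3: ids {2} → MAX(m.qty)=117
  4: ids {1, 3, 4, 7, 10} → MAX(m.qty)=144
  9: ids {5, 8} → MAX(m.qty)=192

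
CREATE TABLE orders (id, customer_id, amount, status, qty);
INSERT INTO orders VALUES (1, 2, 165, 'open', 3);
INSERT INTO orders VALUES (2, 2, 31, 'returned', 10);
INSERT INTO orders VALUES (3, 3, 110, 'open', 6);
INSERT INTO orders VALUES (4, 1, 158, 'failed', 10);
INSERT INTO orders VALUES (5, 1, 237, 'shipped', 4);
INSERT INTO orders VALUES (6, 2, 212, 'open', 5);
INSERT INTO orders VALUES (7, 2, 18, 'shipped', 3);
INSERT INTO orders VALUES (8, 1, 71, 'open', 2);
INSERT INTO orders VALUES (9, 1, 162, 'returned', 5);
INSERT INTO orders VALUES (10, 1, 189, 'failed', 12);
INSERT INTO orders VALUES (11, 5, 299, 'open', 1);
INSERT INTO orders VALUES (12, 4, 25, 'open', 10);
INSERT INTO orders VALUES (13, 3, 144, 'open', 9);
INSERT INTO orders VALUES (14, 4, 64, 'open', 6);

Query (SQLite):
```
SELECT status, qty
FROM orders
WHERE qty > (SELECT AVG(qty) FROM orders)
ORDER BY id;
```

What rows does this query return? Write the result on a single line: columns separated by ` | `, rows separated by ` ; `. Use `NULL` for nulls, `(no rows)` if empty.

Scalar subquery: AVG(qty) over all orders rows = 6.142857 (≈; comparison uses full precision).
Keep rows where qty > that value.

returned | 10 ; failed | 10 ; failed | 12 ; open | 10 ; open | 9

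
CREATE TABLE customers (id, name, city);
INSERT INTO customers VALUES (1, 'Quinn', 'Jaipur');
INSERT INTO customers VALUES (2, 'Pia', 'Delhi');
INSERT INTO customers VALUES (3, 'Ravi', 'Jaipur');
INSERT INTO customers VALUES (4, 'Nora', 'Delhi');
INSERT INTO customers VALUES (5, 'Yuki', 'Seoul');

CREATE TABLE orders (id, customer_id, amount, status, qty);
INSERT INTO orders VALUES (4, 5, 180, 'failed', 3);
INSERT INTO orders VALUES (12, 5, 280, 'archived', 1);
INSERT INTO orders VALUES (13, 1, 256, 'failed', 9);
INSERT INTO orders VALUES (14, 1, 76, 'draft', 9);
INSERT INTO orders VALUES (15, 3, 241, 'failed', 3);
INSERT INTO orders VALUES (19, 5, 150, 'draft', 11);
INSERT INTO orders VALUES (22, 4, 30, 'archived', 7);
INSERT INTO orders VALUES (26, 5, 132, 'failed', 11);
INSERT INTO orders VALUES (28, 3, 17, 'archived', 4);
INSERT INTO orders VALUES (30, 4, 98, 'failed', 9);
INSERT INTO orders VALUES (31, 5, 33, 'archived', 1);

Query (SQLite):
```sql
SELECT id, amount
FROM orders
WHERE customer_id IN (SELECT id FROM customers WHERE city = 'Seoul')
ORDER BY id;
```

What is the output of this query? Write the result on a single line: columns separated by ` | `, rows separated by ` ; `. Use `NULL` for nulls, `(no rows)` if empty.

Inner query: customers.id where city = 'Seoul'.
Outer: keep orders rows whose customer_id is in that set.
Inner query → {5}

4 | 180 ; 12 | 280 ; 19 | 150 ; 26 | 132 ; 31 | 33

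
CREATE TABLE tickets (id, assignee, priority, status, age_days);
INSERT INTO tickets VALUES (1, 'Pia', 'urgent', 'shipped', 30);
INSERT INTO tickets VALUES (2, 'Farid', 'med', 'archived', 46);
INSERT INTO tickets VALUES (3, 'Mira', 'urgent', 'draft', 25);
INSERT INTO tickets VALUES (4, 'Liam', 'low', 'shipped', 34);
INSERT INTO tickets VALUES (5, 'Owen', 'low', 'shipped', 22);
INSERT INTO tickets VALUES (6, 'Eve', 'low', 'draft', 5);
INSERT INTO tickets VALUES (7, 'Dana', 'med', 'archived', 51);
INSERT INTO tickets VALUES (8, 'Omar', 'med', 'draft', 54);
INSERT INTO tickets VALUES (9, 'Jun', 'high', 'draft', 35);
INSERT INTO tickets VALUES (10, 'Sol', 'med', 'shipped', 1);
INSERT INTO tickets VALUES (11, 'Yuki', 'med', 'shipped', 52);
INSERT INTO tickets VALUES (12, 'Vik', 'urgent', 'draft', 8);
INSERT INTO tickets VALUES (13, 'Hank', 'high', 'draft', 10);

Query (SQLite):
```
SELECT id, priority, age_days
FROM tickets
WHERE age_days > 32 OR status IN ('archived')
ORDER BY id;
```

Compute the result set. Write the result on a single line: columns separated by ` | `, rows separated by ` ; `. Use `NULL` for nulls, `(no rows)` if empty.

2 | med | 46 ; 4 | low | 34 ; 7 | med | 51 ; 8 | med | 54 ; 9 | high | 35 ; 11 | med | 52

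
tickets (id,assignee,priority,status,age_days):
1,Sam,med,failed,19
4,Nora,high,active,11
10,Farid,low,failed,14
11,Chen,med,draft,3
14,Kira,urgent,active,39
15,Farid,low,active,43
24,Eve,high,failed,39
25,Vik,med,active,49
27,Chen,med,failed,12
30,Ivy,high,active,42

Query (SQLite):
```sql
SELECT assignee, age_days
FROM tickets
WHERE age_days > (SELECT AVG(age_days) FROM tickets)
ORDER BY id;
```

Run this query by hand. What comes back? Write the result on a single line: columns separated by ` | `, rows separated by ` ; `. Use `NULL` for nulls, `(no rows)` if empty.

Scalar subquery: AVG(age_days) over all tickets rows = 27.1.
Keep rows where age_days > that value.

Kira | 39 ; Farid | 43 ; Eve | 39 ; Vik | 49 ; Ivy | 42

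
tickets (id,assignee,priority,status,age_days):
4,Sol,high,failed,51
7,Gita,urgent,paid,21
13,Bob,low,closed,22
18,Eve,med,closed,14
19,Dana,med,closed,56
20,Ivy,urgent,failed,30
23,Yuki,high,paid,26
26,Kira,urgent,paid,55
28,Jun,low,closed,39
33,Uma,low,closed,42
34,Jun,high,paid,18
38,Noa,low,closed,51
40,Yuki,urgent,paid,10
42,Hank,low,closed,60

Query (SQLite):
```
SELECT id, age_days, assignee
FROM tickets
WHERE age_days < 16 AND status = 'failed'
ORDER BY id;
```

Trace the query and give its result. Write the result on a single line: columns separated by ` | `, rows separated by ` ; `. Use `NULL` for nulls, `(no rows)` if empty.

age_days < 16: ids {18, 40}
status = 'failed': ids {4, 20}
Combine with AND.

(no rows)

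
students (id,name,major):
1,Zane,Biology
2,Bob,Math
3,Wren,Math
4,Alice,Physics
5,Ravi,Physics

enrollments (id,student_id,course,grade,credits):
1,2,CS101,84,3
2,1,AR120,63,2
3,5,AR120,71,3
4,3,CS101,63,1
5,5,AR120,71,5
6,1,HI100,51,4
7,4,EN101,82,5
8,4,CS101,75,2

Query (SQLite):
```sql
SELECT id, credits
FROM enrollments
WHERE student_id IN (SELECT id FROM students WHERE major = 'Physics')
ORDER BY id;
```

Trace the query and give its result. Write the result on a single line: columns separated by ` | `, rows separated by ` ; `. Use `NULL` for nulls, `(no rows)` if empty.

3 | 3 ; 5 | 5 ; 7 | 5 ; 8 | 2

Inner query: students.id where major = 'Physics'.
Outer: keep enrollments rows whose student_id is in that set.
Inner query → {4, 5}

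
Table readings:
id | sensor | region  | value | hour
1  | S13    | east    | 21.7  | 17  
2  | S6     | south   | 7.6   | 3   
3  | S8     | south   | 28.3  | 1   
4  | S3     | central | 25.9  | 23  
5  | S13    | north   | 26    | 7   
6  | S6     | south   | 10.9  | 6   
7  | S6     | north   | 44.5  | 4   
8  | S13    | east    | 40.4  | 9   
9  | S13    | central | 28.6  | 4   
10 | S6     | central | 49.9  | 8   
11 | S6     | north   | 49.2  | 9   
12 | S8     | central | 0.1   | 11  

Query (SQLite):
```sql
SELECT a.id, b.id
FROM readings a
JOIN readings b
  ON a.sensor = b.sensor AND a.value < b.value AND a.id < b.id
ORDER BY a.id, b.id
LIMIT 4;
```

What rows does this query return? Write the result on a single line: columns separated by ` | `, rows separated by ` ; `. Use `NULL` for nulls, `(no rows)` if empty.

Pairs (a,b) with same sensor, a.value < b.value, a.id < b.id.
sensor groups: S13:{1,5,8,9} S3:{4} S6:{2,6,7,10,11} S8:{3,12}
Ordered by (a.id, b.id); first 4.

1 | 5 ; 1 | 8 ; 1 | 9 ; 2 | 6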